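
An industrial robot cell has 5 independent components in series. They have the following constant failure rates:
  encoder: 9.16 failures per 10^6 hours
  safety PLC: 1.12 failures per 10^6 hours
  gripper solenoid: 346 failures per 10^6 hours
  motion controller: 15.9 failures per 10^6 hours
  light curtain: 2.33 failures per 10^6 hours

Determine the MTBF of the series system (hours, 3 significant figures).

Series of exponential components: λ_sys = Σ λ_i
λ_sys = 0.00000916 + 0.00000112 + 0.000346 + 0.0000159 + 0.00000233 = 3.7451e-04 /h
MTBF = 1 / λ_sys = 2670 h

2670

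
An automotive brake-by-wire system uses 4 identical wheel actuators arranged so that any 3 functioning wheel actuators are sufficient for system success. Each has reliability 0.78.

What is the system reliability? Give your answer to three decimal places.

0.788

R = Σ_{i=3}^{4} C(4,i) p^i (1−p)^{4−i} with p = 0.78
C(4,3)·0.78^3·0.22^1 = 0.41761
C(4,4)·0.78^4·0.22^0 = 0.37015
Sum = 0.788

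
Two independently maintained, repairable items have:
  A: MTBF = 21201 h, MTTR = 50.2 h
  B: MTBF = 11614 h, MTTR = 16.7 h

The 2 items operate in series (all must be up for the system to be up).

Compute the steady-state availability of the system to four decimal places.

0.9962

A(A) = MTBF/(MTBF+MTTR) = 21201/(21201+50.2) = 0.997638
A(B) = MTBF/(MTBF+MTTR) = 11614/(11614+16.7) = 0.998564
Series availability: 0.997638 × 0.998564 = 0.9962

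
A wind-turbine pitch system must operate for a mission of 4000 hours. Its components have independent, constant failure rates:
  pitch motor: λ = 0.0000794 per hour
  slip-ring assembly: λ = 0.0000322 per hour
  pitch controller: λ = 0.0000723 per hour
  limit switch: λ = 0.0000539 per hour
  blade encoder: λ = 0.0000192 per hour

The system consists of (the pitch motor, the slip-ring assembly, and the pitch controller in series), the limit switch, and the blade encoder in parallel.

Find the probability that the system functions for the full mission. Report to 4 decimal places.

0.9925

R(pitch motor) = exp(−0.0000794 × 4000) = 0.727894
R(slip-ring assembly) = exp(−0.0000322 × 4000) = 0.879150
R(pitch controller) = exp(−0.0000723 × 4000) = 0.748862
R(limit switch) = exp(−0.0000539 × 4000) = 0.806058
R(blade encoder) = exp(−0.0000192 × 4000) = 0.926075
Series (pitch motor, slip-ring assembly, and pitch controller): 0.727894 × 0.879150 × 0.748862 = 0.479218
Parallel ([0.479218], limit switch, and blade encoder): 1 − (1 − 0.479218)(1 − 0.806058)(1 − 0.926075) = 0.9925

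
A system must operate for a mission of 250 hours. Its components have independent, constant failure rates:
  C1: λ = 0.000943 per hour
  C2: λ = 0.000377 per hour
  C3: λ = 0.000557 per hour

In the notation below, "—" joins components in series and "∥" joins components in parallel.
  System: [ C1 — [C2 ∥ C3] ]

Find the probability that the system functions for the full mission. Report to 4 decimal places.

R(C1) = exp(−0.000943 × 250) = 0.789978
R(C2) = exp(−0.000377 × 250) = 0.910055
R(C3) = exp(−0.000557 × 250) = 0.870010
Parallel (C2 and C3): 1 − (1 − 0.910055)(1 − 0.870010) = 0.988308
Series (C1 and [0.988308]): 0.789978 × 0.988308 = 0.7807

0.7807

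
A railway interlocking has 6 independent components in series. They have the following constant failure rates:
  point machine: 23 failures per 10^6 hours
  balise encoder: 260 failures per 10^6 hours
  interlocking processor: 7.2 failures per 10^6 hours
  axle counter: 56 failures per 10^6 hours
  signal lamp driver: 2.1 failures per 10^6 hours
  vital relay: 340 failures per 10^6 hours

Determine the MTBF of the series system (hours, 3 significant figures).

Series of exponential components: λ_sys = Σ λ_i
λ_sys = 0.000023 + 0.00026 + 0.0000072 + 0.000056 + 0.0000021 + 0.00034 = 6.8830e-04 /h
MTBF = 1 / λ_sys = 1450 h

1450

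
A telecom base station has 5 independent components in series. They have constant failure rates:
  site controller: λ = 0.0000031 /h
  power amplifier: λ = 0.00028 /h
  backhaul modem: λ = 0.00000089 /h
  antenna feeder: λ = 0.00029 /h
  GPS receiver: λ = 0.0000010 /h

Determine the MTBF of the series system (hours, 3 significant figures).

1740

Series of exponential components: λ_sys = Σ λ_i
λ_sys = 0.0000031 + 0.00028 + 0.00000089 + 0.00029 + 0.0000010 = 5.7499e-04 /h
MTBF = 1 / λ_sys = 1740 h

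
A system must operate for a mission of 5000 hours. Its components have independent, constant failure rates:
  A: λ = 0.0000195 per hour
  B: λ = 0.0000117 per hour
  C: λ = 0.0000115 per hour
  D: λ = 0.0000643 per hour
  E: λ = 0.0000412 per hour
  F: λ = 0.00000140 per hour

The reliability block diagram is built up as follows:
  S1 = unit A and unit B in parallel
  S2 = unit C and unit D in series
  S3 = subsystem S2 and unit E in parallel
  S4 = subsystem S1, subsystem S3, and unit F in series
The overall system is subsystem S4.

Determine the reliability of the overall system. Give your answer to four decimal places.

R(A) = exp(−0.0000195 × 5000) = 0.907102
R(B) = exp(−0.0000117 × 5000) = 0.943178
R(C) = exp(−0.0000115 × 5000) = 0.944122
R(D) = exp(−0.0000643 × 5000) = 0.725061
R(E) = exp(−0.0000412 × 5000) = 0.813833
R(F) = exp(−0.00000140 × 5000) = 0.993024
Parallel (A and B): 1 − (1 − 0.907102)(1 − 0.943178) = 0.994721
Series (C and D): 0.944122 × 0.725061 = 0.684546
Parallel ([0.684546] and E): 1 − (1 − 0.684546)(1 − 0.813833) = 0.941273
Series ([0.994721], [0.941273], and F): 0.994721 × 0.941273 × 0.993024 = 0.9298

0.9298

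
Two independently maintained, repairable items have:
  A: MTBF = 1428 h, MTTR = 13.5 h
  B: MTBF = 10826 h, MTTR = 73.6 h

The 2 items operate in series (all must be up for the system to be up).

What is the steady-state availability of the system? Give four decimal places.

0.9839

A(A) = MTBF/(MTBF+MTTR) = 1428/(1428+13.5) = 0.990635
A(B) = MTBF/(MTBF+MTTR) = 10826/(10826+73.6) = 0.993247
Series availability: 0.990635 × 0.993247 = 0.9839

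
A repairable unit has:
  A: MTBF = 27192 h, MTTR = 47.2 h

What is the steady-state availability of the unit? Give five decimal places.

A(A) = MTBF/(MTBF+MTTR) = 27192/(27192+47.2) = 0.99827

0.99827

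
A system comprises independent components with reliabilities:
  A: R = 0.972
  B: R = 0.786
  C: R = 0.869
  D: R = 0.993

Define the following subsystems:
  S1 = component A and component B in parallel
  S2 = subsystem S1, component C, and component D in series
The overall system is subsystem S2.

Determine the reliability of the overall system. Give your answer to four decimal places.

Parallel (A and B): 1 − (1 − 0.972000)(1 − 0.786000) = 0.994008
Series ([0.994008], C, and D): 0.994008 × 0.869000 × 0.993000 = 0.8577

0.8577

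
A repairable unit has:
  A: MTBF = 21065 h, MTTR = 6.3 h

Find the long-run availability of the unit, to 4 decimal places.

0.9997

A(A) = MTBF/(MTBF+MTTR) = 21065/(21065+6.3) = 0.9997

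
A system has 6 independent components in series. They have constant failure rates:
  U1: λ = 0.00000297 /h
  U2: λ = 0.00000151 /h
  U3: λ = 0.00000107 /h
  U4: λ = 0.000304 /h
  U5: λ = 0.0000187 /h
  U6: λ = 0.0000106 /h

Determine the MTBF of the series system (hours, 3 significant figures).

2950

Series of exponential components: λ_sys = Σ λ_i
λ_sys = 0.00000297 + 0.00000151 + 0.00000107 + 0.000304 + 0.0000187 + 0.0000106 = 3.3885e-04 /h
MTBF = 1 / λ_sys = 2950 h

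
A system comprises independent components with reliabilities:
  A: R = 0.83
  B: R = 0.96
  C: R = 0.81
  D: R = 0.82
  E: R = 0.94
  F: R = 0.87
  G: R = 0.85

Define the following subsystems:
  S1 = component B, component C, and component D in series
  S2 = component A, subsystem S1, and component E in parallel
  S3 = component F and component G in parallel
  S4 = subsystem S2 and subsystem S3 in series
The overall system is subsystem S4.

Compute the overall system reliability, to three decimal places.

Series (B, C, and D): 0.96000 × 0.81000 × 0.82000 = 0.63763
Parallel (A, [0.63763], and E): 1 − (1 − 0.83000)(1 − 0.63763)(1 − 0.94000) = 0.99630
Parallel (F and G): 1 − (1 − 0.87000)(1 − 0.85000) = 0.98050
Series ([0.99630] and [0.98050]): 0.99630 × 0.98050 = 0.977

0.977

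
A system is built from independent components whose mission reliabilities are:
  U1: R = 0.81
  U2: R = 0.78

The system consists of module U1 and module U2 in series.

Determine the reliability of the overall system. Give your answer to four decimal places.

Series (U1 and U2): 0.810000 × 0.780000 = 0.6318

0.6318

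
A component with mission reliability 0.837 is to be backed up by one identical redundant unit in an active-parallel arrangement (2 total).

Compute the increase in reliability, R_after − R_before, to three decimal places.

0.136

R_before = 0.837
R_after = 1 − (1 − 0.837)^2 = 0.973
ΔR = 0.973 − 0.837 = 0.136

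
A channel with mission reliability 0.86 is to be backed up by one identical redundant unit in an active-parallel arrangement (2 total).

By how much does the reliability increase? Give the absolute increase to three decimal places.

R_before = 0.86
R_after = 1 − (1 − 0.86)^2 = 0.980
ΔR = 0.980 − 0.86 = 0.120

0.120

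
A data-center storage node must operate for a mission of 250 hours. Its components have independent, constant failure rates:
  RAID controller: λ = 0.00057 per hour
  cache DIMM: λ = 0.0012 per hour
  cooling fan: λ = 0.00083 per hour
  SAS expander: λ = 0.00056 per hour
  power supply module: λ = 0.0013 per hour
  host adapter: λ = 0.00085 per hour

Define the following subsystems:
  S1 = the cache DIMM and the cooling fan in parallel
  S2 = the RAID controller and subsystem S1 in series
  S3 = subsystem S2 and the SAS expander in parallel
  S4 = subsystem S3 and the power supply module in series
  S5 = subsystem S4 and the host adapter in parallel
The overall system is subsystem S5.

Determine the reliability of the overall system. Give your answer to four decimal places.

0.9437

R(RAID controller) = exp(−0.00057 × 250) = 0.867188
R(cache DIMM) = exp(−0.0012 × 250) = 0.740818
R(cooling fan) = exp(−0.00083 × 250) = 0.812613
R(SAS expander) = exp(−0.00056 × 250) = 0.869358
R(power supply module) = exp(−0.0013 × 250) = 0.722527
R(host adapter) = exp(−0.00085 × 250) = 0.808560
Parallel (cache DIMM and cooling fan): 1 − (1 − 0.740818)(1 − 0.812613) = 0.951433
Series (RAID controller and [0.951433]): 0.867188 × 0.951433 = 0.825071
Parallel ([0.825071] and SAS expander): 1 − (1 − 0.825071)(1 − 0.869358) = 0.977147
Series ([0.977147] and power supply module): 0.977147 × 0.722527 = 0.706015
Parallel ([0.706015] and host adapter): 1 − (1 − 0.706015)(1 − 0.808560) = 0.9437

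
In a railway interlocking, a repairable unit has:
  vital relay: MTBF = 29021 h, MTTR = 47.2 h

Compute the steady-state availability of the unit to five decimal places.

0.99838

A(vital relay) = MTBF/(MTBF+MTTR) = 29021/(29021+47.2) = 0.99838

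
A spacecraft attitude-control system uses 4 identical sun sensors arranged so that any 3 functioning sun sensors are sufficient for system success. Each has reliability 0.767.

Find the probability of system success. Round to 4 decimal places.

R = Σ_{i=3}^{4} C(4,i) p^i (1−p)^{4−i} with p = 0.767
C(4,3)·0.767^3·0.233^1 = 0.420535
C(4,4)·0.767^4·0.233^0 = 0.346084
Sum = 0.7666

0.7666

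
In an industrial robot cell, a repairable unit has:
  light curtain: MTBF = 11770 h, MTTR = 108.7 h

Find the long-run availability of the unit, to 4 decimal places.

0.9908

A(light curtain) = MTBF/(MTBF+MTTR) = 11770/(11770+108.7) = 0.9908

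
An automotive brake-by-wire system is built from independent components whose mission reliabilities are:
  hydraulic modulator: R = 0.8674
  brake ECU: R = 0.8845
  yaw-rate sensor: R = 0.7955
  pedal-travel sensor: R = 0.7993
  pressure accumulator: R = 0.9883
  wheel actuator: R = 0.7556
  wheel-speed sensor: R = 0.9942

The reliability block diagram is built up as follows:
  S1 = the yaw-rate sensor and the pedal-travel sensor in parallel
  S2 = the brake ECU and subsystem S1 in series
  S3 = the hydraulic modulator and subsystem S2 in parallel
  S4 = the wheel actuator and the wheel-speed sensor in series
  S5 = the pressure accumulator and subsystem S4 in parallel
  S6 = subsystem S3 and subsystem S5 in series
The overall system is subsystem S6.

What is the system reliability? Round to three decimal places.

0.977

Parallel (yaw-rate sensor and pedal-travel sensor): 1 − (1 − 0.79550)(1 − 0.79930) = 0.95896
Series (brake ECU and [0.95896]): 0.88450 × 0.95896 = 0.84820
Parallel (hydraulic modulator and [0.84820]): 1 − (1 − 0.86740)(1 − 0.84820) = 0.97987
Series (wheel actuator and wheel-speed sensor): 0.75560 × 0.99420 = 0.75122
Parallel (pressure accumulator and [0.75122]): 1 − (1 − 0.98830)(1 − 0.75122) = 0.99709
Series ([0.97987] and [0.99709]): 0.97987 × 0.99709 = 0.977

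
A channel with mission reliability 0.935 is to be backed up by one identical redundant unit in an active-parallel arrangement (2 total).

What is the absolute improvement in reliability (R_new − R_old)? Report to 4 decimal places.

R_before = 0.935
R_after = 1 − (1 − 0.935)^2 = 0.9958
ΔR = 0.9958 − 0.935 = 0.0608

0.0608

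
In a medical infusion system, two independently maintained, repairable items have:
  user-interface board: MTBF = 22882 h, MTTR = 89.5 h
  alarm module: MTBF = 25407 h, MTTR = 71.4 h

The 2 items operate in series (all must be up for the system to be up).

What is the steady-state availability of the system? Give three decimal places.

A(user-interface board) = MTBF/(MTBF+MTTR) = 22882/(22882+89.5) = 0.996104
A(alarm module) = MTBF/(MTBF+MTTR) = 25407/(25407+71.4) = 0.997198
Series availability: 0.996104 × 0.997198 = 0.993

0.993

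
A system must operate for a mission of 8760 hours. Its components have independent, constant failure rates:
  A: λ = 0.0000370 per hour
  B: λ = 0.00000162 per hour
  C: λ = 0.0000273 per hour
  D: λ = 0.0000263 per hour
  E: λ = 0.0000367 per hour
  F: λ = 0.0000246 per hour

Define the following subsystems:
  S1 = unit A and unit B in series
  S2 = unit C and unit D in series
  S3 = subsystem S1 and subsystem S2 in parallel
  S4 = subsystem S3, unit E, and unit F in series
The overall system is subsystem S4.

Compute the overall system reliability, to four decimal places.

0.5216

R(A) = exp(−0.0000370 × 8760) = 0.723163
R(B) = exp(−0.00000162 × 8760) = 0.985909
R(C) = exp(−0.0000273 × 8760) = 0.787298
R(D) = exp(−0.0000263 × 8760) = 0.794225
R(E) = exp(−0.0000367 × 8760) = 0.725066
R(F) = exp(−0.0000246 × 8760) = 0.806141
Series (A and B): 0.723163 × 0.985909 = 0.712973
Series (C and D): 0.787298 × 0.794225 = 0.625292
Parallel ([0.712973] and [0.625292]): 1 − (1 − 0.712973)(1 − 0.625292) = 0.892449
Series ([0.892449], E, and F): 0.892449 × 0.725066 × 0.806141 = 0.5216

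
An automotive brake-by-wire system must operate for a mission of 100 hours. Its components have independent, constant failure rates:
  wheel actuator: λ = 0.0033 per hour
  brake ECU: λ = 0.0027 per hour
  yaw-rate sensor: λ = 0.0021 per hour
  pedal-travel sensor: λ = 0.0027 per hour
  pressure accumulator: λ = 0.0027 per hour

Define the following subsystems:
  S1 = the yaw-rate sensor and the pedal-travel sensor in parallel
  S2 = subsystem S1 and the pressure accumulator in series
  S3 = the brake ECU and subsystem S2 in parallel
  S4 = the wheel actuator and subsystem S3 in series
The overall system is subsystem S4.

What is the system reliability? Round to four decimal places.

0.6729

R(wheel actuator) = exp(−0.0033 × 100) = 0.718924
R(brake ECU) = exp(−0.0027 × 100) = 0.763379
R(yaw-rate sensor) = exp(−0.0021 × 100) = 0.810584
R(pedal-travel sensor) = exp(−0.0027 × 100) = 0.763379
R(pressure accumulator) = exp(−0.0027 × 100) = 0.763379
Parallel (yaw-rate sensor and pedal-travel sensor): 1 − (1 − 0.810584)(1 − 0.763379) = 0.955180
Series ([0.955180] and pressure accumulator): 0.955180 × 0.763379 = 0.729164
Parallel (brake ECU and [0.729164]): 1 − (1 − 0.763379)(1 − 0.729164) = 0.935915
Series (wheel actuator and [0.935915]): 0.718924 × 0.935915 = 0.6729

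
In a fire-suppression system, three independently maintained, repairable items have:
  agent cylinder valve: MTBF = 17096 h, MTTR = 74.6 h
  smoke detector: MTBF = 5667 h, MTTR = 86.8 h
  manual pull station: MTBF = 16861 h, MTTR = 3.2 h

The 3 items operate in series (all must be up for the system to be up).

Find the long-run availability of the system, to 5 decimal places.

A(agent cylinder valve) = MTBF/(MTBF+MTTR) = 17096/(17096+74.6) = 0.995655
A(smoke detector) = MTBF/(MTBF+MTTR) = 5667/(5667+86.8) = 0.984914
A(manual pull station) = MTBF/(MTBF+MTTR) = 16861/(16861+3.2) = 0.999810
Series availability: 0.995655 × 0.984914 × 0.999810 = 0.98045

0.98045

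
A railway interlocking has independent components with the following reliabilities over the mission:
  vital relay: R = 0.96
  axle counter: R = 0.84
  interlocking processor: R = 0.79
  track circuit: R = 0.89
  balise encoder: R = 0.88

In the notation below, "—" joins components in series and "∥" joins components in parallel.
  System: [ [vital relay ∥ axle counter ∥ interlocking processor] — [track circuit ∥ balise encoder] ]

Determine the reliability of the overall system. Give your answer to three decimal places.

Parallel (vital relay, axle counter, and interlocking processor): 1 − (1 − 0.96000)(1 − 0.84000)(1 − 0.79000) = 0.99866
Parallel (track circuit and balise encoder): 1 − (1 − 0.89000)(1 − 0.88000) = 0.98680
Series ([0.99866] and [0.98680]): 0.99866 × 0.98680 = 0.985

0.985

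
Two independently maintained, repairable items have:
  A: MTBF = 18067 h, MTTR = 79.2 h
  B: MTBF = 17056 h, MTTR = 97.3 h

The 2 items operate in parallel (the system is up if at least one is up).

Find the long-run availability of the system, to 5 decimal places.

A(A) = MTBF/(MTBF+MTTR) = 18067/(18067+79.2) = 0.995635
A(B) = MTBF/(MTBF+MTTR) = 17056/(17056+97.3) = 0.994328
Parallel availability: 1 − (1 − 0.995635)(1 − 0.994328) = 0.99998

0.99998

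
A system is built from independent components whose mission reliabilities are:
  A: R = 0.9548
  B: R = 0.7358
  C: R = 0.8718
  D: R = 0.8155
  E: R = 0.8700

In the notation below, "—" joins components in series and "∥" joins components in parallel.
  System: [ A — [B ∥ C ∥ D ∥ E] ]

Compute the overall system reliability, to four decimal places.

Parallel (B, C, D, and E): 1 − (1 − 0.735800)(1 − 0.871800)(1 − 0.815500)(1 − 0.870000) = 0.999188
Series (A and [0.999188]): 0.954800 × 0.999188 = 0.9540

0.9540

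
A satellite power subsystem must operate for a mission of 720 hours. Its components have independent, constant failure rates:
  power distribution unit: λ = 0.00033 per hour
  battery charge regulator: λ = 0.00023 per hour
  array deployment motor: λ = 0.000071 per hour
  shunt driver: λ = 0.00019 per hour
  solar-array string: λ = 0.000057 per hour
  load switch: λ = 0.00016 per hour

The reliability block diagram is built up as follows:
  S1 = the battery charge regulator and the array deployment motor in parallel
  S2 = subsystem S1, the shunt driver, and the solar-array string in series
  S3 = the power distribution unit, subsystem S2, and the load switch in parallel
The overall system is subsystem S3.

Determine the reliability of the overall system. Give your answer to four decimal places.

R(power distribution unit) = exp(−0.00033 × 720) = 0.788518
R(battery charge regulator) = exp(−0.00023 × 720) = 0.847385
R(array deployment motor) = exp(−0.000071 × 720) = 0.950165
R(shunt driver) = exp(−0.00019 × 720) = 0.872145
R(solar-array string) = exp(−0.000057 × 720) = 0.959791
R(load switch) = exp(−0.00016 × 720) = 0.891188
Parallel (battery charge regulator and array deployment motor): 1 − (1 − 0.847385)(1 − 0.950165) = 0.992394
Series ([0.992394], shunt driver, and solar-array string): 0.992394 × 0.872145 × 0.959791 = 0.830710
Parallel (power distribution unit, [0.830710], and load switch): 1 − (1 − 0.788518)(1 − 0.830710)(1 − 0.891188) = 0.9961

0.9961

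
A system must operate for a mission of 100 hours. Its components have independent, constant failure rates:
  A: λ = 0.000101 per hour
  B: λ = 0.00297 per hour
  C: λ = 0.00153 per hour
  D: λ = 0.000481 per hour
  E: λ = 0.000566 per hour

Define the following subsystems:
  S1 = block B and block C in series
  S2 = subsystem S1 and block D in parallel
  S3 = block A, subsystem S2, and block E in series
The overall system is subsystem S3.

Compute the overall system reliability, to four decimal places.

R(A) = exp(−0.000101 × 100) = 0.989951
R(B) = exp(−0.00297 × 100) = 0.743044
R(C) = exp(−0.00153 × 100) = 0.858130
R(D) = exp(−0.000481 × 100) = 0.953038
R(E) = exp(−0.000566 × 100) = 0.944972
Series (B and C): 0.743044 × 0.858130 = 0.637628
Parallel ([0.637628] and D): 1 − (1 − 0.637628)(1 − 0.953038) = 0.982982
Series (A, [0.982982], and E): 0.989951 × 0.982982 × 0.944972 = 0.9196

0.9196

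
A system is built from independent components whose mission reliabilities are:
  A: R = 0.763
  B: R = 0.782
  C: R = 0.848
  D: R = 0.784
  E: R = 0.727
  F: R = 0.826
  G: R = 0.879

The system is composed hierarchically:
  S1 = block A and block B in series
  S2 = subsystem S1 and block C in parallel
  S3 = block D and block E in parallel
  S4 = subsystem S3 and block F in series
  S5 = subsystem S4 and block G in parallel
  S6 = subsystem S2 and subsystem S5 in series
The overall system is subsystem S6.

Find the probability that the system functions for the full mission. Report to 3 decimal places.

0.913

Series (A and B): 0.76300 × 0.78200 = 0.59667
Parallel ([0.59667] and C): 1 − (1 − 0.59667)(1 − 0.84800) = 0.93869
Parallel (D and E): 1 − (1 − 0.78400)(1 − 0.72700) = 0.94103
Series ([0.94103] and F): 0.94103 × 0.82600 = 0.77729
Parallel ([0.77729] and G): 1 − (1 − 0.77729)(1 − 0.87900) = 0.97305
Series ([0.93869] and [0.97305]): 0.93869 × 0.97305 = 0.913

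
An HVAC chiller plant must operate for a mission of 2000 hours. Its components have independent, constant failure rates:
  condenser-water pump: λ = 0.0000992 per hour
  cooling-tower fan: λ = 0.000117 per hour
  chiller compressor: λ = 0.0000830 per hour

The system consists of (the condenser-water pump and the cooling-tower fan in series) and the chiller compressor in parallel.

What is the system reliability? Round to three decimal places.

0.946

R(condenser-water pump) = exp(−0.0000992 × 2000) = 0.82004
R(cooling-tower fan) = exp(−0.000117 × 2000) = 0.79136
R(chiller compressor) = exp(−0.0000830 × 2000) = 0.84705
Series (condenser-water pump and cooling-tower fan): 0.82004 × 0.79136 = 0.64895
Parallel ([0.64895] and chiller compressor): 1 − (1 − 0.64895)(1 − 0.84705) = 0.946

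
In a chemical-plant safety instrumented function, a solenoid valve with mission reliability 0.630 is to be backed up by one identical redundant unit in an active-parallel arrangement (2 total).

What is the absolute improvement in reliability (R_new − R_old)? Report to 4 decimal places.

0.2331

R_before = 0.630
R_after = 1 − (1 − 0.630)^2 = 0.8631
ΔR = 0.8631 − 0.630 = 0.2331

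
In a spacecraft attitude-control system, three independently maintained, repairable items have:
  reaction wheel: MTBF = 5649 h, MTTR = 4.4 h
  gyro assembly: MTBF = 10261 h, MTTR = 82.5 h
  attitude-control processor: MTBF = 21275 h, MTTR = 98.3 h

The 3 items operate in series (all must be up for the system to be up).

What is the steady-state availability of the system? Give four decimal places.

0.9867

A(reaction wheel) = MTBF/(MTBF+MTTR) = 5649/(5649+4.4) = 0.999222
A(gyro assembly) = MTBF/(MTBF+MTTR) = 10261/(10261+82.5) = 0.992024
A(attitude-control processor) = MTBF/(MTBF+MTTR) = 21275/(21275+98.3) = 0.995401
Series availability: 0.999222 × 0.992024 × 0.995401 = 0.9867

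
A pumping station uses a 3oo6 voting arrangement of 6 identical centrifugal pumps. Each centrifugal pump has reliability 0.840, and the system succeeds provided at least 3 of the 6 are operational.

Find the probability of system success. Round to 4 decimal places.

0.9925

R = Σ_{i=3}^{6} C(6,i) p^i (1−p)^{6−i} with p = 0.840
C(6,3)·0.840^3·0.160^3 = 0.048554
C(6,4)·0.840^4·0.160^2 = 0.191183
C(6,5)·0.840^5·0.160^1 = 0.401483
C(6,6)·0.840^6·0.160^0 = 0.351298
Sum = 0.9925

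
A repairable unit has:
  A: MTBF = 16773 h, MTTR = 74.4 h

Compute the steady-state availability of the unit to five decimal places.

A(A) = MTBF/(MTBF+MTTR) = 16773/(16773+74.4) = 0.99558

0.99558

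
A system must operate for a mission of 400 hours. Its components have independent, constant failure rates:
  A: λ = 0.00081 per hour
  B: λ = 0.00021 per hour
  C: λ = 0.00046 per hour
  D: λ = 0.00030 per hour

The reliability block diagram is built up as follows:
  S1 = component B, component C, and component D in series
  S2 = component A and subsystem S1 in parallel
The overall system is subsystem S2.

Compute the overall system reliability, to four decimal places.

R(A) = exp(−0.00081 × 400) = 0.723250
R(B) = exp(−0.00021 × 400) = 0.919431
R(C) = exp(−0.00046 × 400) = 0.831936
R(D) = exp(−0.00030 × 400) = 0.886920
Series (B, C, and D): 0.919431 × 0.831936 × 0.886920 = 0.678412
Parallel (A and [0.678412]): 1 − (1 − 0.723250)(1 − 0.678412) = 0.9110

0.9110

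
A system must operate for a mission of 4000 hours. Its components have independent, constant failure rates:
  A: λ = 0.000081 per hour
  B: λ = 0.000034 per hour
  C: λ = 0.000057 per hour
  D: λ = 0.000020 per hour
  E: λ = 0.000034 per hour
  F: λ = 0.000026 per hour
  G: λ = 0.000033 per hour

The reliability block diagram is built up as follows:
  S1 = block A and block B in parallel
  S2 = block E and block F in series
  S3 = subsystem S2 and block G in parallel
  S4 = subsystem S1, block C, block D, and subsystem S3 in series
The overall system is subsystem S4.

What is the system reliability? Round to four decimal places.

R(A) = exp(−0.000081 × 4000) = 0.723250
R(B) = exp(−0.000034 × 4000) = 0.872843
R(C) = exp(−0.000057 × 4000) = 0.796124
R(D) = exp(−0.000020 × 4000) = 0.923116
R(E) = exp(−0.000034 × 4000) = 0.872843
R(F) = exp(−0.000026 × 4000) = 0.901225
R(G) = exp(−0.000033 × 4000) = 0.876341
Parallel (A and B): 1 − (1 − 0.723250)(1 − 0.872843) = 0.964809
Series (E and F): 0.872843 × 0.901225 = 0.786628
Parallel ([0.786628] and G): 1 − (1 − 0.786628)(1 − 0.876341) = 0.973615
Series ([0.964809], C, D, and [0.973615]): 0.964809 × 0.796124 × 0.923116 × 0.973615 = 0.6903

0.6903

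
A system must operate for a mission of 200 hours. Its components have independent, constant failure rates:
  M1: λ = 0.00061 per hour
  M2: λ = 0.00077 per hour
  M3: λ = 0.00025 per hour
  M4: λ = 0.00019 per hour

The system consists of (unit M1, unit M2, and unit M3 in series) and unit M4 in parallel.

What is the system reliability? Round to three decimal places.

R(M1) = exp(−0.00061 × 200) = 0.88515
R(M2) = exp(−0.00077 × 200) = 0.85727
R(M3) = exp(−0.00025 × 200) = 0.95123
R(M4) = exp(−0.00019 × 200) = 0.96271
Series (M1, M2, and M3): 0.88515 × 0.85727 × 0.95123 = 0.72181
Parallel ([0.72181] and M4): 1 − (1 − 0.72181)(1 − 0.96271) = 0.990

0.990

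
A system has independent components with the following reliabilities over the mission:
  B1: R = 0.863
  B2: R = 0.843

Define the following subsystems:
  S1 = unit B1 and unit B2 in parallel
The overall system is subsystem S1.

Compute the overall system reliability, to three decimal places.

0.978

Parallel (B1 and B2): 1 − (1 − 0.86300)(1 − 0.84300) = 0.978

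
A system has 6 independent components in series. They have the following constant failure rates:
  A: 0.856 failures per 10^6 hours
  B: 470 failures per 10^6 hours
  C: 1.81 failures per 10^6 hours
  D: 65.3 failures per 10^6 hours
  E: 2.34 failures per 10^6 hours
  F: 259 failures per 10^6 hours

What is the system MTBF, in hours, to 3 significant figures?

1250

Series of exponential components: λ_sys = Σ λ_i
λ_sys = 0.000000856 + 0.000470 + 0.00000181 + 0.0000653 + 0.00000234 + 0.000259 = 7.9931e-04 /h
MTBF = 1 / λ_sys = 1250 h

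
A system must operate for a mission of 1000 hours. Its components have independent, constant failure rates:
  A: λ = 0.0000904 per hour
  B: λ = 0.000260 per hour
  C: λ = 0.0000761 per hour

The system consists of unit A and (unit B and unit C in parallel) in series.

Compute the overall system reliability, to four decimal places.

R(A) = exp(−0.0000904 × 1000) = 0.913566
R(B) = exp(−0.000260 × 1000) = 0.771052
R(C) = exp(−0.0000761 × 1000) = 0.926724
Parallel (B and C): 1 − (1 − 0.771052)(1 − 0.926724) = 0.983224
Series (A and [0.983224]): 0.913566 × 0.983224 = 0.8982

0.8982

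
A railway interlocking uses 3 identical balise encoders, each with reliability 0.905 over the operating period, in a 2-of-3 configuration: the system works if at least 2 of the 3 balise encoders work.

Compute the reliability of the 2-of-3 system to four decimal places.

R = Σ_{i=2}^{3} C(3,i) p^i (1−p)^{3−i} with p = 0.905
C(3,2)·0.905^2·0.095^1 = 0.233422
C(3,3)·0.905^3·0.095^0 = 0.741218
Sum = 0.9746

0.9746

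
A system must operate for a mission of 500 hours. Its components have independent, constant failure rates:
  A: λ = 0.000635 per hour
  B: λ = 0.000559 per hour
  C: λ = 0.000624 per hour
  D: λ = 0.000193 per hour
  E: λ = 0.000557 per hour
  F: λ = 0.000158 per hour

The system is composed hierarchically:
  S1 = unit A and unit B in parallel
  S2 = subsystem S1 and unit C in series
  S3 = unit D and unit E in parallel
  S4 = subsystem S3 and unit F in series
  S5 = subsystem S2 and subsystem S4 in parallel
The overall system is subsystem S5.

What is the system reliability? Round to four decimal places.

0.9694

R(A) = exp(−0.000635 × 500) = 0.727967
R(B) = exp(−0.000559 × 500) = 0.756162
R(C) = exp(−0.000624 × 500) = 0.731982
R(D) = exp(−0.000193 × 500) = 0.908010
R(E) = exp(−0.000557 × 500) = 0.756918
R(F) = exp(−0.000158 × 500) = 0.924040
Parallel (A and B): 1 − (1 − 0.727967)(1 − 0.756162) = 0.933668
Series ([0.933668] and C): 0.933668 × 0.731982 = 0.683428
Parallel (D and E): 1 − (1 − 0.908010)(1 − 0.756918) = 0.977639
Series ([0.977639] and F): 0.977639 × 0.924040 = 0.903378
Parallel ([0.683428] and [0.903378]): 1 − (1 − 0.683428)(1 − 0.903378) = 0.9694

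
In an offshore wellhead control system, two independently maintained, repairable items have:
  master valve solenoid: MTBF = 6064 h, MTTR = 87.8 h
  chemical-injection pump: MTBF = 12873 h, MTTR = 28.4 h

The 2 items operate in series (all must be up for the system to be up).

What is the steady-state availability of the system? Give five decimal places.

0.98356

A(master valve solenoid) = MTBF/(MTBF+MTTR) = 6064/(6064+87.8) = 0.985728
A(chemical-injection pump) = MTBF/(MTBF+MTTR) = 12873/(12873+28.4) = 0.997799
Series availability: 0.985728 × 0.997799 = 0.98356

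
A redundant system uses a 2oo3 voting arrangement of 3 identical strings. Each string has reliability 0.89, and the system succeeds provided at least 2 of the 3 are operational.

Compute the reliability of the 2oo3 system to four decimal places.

0.9664

R = Σ_{i=2}^{3} C(3,i) p^i (1−p)^{3−i} with p = 0.89
C(3,2)·0.89^2·0.11^1 = 0.261393
C(3,3)·0.89^3·0.11^0 = 0.704969
Sum = 0.9664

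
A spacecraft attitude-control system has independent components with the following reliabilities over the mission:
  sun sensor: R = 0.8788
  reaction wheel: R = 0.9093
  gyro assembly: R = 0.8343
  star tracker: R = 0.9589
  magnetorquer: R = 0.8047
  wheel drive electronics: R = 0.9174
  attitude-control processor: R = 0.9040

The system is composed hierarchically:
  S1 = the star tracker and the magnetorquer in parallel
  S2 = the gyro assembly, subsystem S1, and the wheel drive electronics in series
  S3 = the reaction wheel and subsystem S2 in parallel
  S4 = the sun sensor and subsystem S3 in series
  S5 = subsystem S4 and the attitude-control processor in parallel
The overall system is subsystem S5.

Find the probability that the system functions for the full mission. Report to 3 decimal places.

Parallel (star tracker and magnetorquer): 1 − (1 − 0.95890)(1 − 0.80470) = 0.99197
Series (gyro assembly, [0.99197], and wheel drive electronics): 0.83430 × 0.99197 × 0.91740 = 0.75924
Parallel (reaction wheel and [0.75924]): 1 − (1 − 0.90930)(1 − 0.75924) = 0.97816
Series (sun sensor and [0.97816]): 0.87880 × 0.97816 = 0.85961
Parallel ([0.85961] and attitude-control processor): 1 − (1 − 0.85961)(1 − 0.90400) = 0.987

0.987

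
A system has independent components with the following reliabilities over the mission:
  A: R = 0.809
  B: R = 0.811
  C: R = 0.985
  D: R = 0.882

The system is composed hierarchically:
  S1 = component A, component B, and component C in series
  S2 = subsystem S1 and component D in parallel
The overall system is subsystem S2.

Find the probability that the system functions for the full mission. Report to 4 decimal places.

0.9583

Series (A, B, and C): 0.809000 × 0.811000 × 0.985000 = 0.646258
Parallel ([0.646258] and D): 1 − (1 − 0.646258)(1 − 0.882000) = 0.9583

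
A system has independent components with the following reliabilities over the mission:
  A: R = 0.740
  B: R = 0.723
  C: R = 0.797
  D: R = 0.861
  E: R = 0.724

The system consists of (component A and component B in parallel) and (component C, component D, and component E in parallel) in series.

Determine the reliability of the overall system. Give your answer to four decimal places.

Parallel (A and B): 1 − (1 − 0.740000)(1 − 0.723000) = 0.927980
Parallel (C, D, and E): 1 − (1 − 0.797000)(1 − 0.861000)(1 − 0.724000) = 0.992212
Series ([0.927980] and [0.992212]): 0.927980 × 0.992212 = 0.9208

0.9208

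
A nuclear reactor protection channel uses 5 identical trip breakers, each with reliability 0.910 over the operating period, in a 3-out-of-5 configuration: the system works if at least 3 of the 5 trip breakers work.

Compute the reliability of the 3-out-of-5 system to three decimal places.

R = Σ_{i=3}^{5} C(5,i) p^i (1−p)^{5−i} with p = 0.910
C(5,3)·0.910^3·0.090^2 = 0.06104
C(5,4)·0.910^4·0.090^1 = 0.30859
C(5,5)·0.910^5·0.090^0 = 0.62403
Sum = 0.994

0.994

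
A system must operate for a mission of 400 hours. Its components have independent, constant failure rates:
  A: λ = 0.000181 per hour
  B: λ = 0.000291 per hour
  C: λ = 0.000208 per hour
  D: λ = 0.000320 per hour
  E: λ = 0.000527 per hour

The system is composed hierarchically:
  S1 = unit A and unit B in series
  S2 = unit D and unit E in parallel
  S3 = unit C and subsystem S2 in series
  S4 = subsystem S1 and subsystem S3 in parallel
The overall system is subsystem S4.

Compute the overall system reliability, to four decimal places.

R(A) = exp(−0.000181 × 400) = 0.930159
R(B) = exp(−0.000291 × 400) = 0.890119
R(C) = exp(−0.000208 × 400) = 0.920167
R(D) = exp(−0.000320 × 400) = 0.879853
R(E) = exp(−0.000527 × 400) = 0.809936
Series (A and B): 0.930159 × 0.890119 = 0.827952
Parallel (D and E): 1 − (1 − 0.879853)(1 − 0.809936) = 0.977164
Series (C and [0.977164]): 0.920167 × 0.977164 = 0.899154
Parallel ([0.827952] and [0.899154]): 1 − (1 − 0.827952)(1 − 0.899154) = 0.9826

0.9826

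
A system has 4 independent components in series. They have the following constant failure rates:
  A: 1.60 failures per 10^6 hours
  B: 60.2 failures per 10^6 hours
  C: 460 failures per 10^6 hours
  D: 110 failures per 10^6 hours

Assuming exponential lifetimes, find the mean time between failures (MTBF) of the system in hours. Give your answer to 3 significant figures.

1580

Series of exponential components: λ_sys = Σ λ_i
λ_sys = 0.00000160 + 0.0000602 + 0.000460 + 0.000110 = 6.3180e-04 /h
MTBF = 1 / λ_sys = 1580 h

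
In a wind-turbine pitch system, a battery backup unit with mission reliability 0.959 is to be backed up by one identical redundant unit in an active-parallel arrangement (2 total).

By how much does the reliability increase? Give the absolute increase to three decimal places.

0.039

R_before = 0.959
R_after = 1 − (1 − 0.959)^2 = 0.998
ΔR = 0.998 − 0.959 = 0.039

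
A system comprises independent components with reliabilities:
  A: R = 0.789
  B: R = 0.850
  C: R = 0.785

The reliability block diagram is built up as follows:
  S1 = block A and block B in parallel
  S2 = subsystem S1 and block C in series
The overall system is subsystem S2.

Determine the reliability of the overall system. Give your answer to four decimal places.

Parallel (A and B): 1 − (1 − 0.789000)(1 − 0.850000) = 0.968350
Series ([0.968350] and C): 0.968350 × 0.785000 = 0.7602

0.7602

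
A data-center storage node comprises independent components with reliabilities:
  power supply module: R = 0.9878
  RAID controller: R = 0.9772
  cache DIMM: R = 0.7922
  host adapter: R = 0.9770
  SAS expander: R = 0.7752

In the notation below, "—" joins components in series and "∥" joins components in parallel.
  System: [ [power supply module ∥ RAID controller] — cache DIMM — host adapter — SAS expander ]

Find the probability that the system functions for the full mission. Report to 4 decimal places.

0.5998

Parallel (power supply module and RAID controller): 1 − (1 − 0.987800)(1 − 0.977200) = 0.999722
Series ([0.999722], cache DIMM, host adapter, and SAS expander): 0.999722 × 0.792200 × 0.977000 × 0.775200 = 0.5998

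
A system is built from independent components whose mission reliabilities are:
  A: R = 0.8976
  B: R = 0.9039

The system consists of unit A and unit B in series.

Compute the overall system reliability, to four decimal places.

0.8113

Series (A and B): 0.897600 × 0.903900 = 0.8113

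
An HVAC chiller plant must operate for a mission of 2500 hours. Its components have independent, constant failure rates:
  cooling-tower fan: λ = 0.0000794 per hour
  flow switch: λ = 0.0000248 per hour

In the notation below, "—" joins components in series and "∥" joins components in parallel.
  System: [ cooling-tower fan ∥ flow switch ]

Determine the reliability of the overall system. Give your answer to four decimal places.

0.9892

R(cooling-tower fan) = exp(−0.0000794 × 2500) = 0.819960
R(flow switch) = exp(−0.0000248 × 2500) = 0.939883
Parallel (cooling-tower fan and flow switch): 1 − (1 − 0.819960)(1 − 0.939883) = 0.9892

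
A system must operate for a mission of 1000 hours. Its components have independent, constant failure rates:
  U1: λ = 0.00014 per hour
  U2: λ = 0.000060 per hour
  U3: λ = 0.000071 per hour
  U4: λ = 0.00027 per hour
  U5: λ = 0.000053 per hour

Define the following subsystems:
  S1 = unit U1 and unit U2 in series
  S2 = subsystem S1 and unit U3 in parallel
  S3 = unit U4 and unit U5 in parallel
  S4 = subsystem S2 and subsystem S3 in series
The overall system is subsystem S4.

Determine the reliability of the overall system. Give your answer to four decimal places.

0.9755

R(U1) = exp(−0.00014 × 1000) = 0.869358
R(U2) = exp(−0.000060 × 1000) = 0.941765
R(U3) = exp(−0.000071 × 1000) = 0.931462
R(U4) = exp(−0.00027 × 1000) = 0.763379
R(U5) = exp(−0.000053 × 1000) = 0.948380
Series (U1 and U2): 0.869358 × 0.941765 = 0.818731
Parallel ([0.818731] and U3): 1 − (1 − 0.818731)(1 − 0.931462) = 0.987576
Parallel (U4 and U5): 1 − (1 − 0.763379)(1 − 0.948380) = 0.987786
Series ([0.987576] and [0.987786]): 0.987576 × 0.987786 = 0.9755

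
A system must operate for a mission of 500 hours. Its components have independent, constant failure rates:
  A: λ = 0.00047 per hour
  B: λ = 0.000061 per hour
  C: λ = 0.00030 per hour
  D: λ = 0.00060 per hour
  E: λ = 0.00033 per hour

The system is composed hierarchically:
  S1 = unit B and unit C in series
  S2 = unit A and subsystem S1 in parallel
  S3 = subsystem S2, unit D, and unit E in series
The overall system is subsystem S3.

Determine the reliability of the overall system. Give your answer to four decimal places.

R(A) = exp(−0.00047 × 500) = 0.790571
R(B) = exp(−0.000061 × 500) = 0.969960
R(C) = exp(−0.00030 × 500) = 0.860708
R(D) = exp(−0.00060 × 500) = 0.740818
R(E) = exp(−0.00033 × 500) = 0.847894
Series (B and C): 0.969960 × 0.860708 = 0.834852
Parallel (A and [0.834852]): 1 − (1 − 0.790571)(1 − 0.834852) = 0.965413
Series ([0.965413], D, and E): 0.965413 × 0.740818 × 0.847894 = 0.6064

0.6064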